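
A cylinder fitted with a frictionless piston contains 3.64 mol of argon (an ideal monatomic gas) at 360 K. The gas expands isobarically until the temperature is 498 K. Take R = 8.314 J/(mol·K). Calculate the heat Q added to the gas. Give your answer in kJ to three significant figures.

Q ≈ 10.4 kJ

Isobaric: W = nRΔT = (3.64)(8.314)(138) = 4176 J.
ΔU = nCᵥΔT with Cᵥ = 3R/2: ΔU = (3.64)(12.47)(138) = 6264 J.
Q = ΔU + W = 6264 + 4176 = 10441 J.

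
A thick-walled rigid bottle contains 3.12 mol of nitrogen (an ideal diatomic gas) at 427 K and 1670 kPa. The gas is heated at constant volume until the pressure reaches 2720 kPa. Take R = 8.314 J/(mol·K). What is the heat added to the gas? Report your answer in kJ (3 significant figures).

Constant volume ⇒ W = 0, so Q = ΔU = nCᵥΔT with Cᵥ = 5R/2 = 20.79 J/(mol·K).
At constant V, T₂/T₁ = P₂/P₁ ⇒ ΔT = T₁(P₂/P₁ − 1) = 427·(2720/1670 − 1) = 268.5 K.
ΔU = (3.12)(20.79)(268.5) = 17410 J.

Q ≈ 17.4 kJ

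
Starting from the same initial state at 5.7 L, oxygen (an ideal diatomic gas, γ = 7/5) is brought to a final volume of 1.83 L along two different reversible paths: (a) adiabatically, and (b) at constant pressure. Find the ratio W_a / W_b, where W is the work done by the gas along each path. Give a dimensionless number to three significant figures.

W_a / W_b ≈ 2.12

Path (a) adiabatic: W = P₁V₁(1 − (V₁/V₂)^(γ−1))/(γ−1) → W_a/(P₁V₁) = -1.438.
Path (b) isobaric: W = P₁(V₂ − V₁) → W_b/(P₁V₁) = -0.6789.
W_a / W_b = -1.438 / -0.6789 = 2.118.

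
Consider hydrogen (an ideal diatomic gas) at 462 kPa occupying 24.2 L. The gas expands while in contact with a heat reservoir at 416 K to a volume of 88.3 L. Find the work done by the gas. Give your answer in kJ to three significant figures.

W ≈ 14.5 kJ

Isothermal: W = nRT ln(V₂/V₁) = P₁V₁ ln(V₂/V₁).
P₁V₁ = (462 kPa)(24.2 L) = 11180 J.
W = 11180 × ln(88.3/24.2) = 11180 × 1.294
W_by_gas = 14472 J.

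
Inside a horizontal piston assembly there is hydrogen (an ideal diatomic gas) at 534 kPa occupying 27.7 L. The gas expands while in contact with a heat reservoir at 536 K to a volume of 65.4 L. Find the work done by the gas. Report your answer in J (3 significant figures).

Isothermal: W = nRT ln(V₂/V₁) = P₁V₁ ln(V₂/V₁).
P₁V₁ = (534 kPa)(27.7 L) = 14792 J.
W = 14792 × ln(65.4/27.7) = 14792 × 0.8591
W_by_gas = 12707 J.

W ≈ 12700 J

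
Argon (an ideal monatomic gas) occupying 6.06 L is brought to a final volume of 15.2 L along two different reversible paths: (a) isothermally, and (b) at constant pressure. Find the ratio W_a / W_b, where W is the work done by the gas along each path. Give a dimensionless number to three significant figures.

Path (a) isothermal: W = P₁V₁ ln(V₂/V₁) → W_a/(P₁V₁) = 0.9196.
Path (b) isobaric: W = P₁(V₂ − V₁) → W_b/(P₁V₁) = 1.508.
W_a / W_b = 0.9196 / 1.508 = 0.6097.

W_a / W_b ≈ 0.610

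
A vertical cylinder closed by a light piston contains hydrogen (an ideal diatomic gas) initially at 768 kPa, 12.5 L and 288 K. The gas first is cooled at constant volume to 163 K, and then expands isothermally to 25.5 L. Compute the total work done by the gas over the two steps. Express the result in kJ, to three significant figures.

W_total ≈ 3.87 kJ

Step 1 (isochoric): W = 0 (constant volume).
After step 1: P = 434.7 kPa (V unchanged).
Step 2 (isothermal): W = P₁V₁ ln(V₂/V₁) = (5433) ln(25.5/12.5) = 3874 J.
W_total = 0 + 3874 = 3874 J.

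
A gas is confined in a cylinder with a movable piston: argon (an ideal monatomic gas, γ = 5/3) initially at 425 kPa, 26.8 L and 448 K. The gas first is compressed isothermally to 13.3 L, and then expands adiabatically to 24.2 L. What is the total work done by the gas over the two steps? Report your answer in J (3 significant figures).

Step 1 (isothermal): W = P₁V₁ ln(V₂/V₁) = (11390) ln(13.3/26.8) = -7980 J.
After step 1: P = 856.4 kPa, V = 13.3 L, T = 448 K.
Step 2 (adiabatic): W = (P₁V₁ − P₂V₂)/(γ−1) = (11390 − 7642)/0.667 = 5622 J.
W_total = -7980 + 5622 = -2358 J.

W_total ≈ -2360 J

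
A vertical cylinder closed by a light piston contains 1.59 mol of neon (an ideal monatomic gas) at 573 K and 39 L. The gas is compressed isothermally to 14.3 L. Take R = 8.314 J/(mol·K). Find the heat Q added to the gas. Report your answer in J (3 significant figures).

Q ≈ -7600 J

Isothermal ⇒ ΔU = 0, so Q = W = nRT ln(V₂/V₁).
Q = (1.59)(8.314)(573) ln(14.3/39) = 7575 × -1.003 = -7600 J.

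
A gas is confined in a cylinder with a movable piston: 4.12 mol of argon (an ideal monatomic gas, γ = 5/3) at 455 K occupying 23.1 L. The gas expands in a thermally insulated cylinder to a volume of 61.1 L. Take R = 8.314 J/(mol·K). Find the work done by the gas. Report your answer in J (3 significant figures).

Adiabatic: TV^(γ−1) = const with γ = 5/3.
T₂ = T₁ (V₁/V₂)^(γ−1) = 455 × (23.1/61.1)^0.667 = 455 × 0.5229 = 237.9 K.
W_by = nCᵥ(T₁ − T₂) = (4.12)(12.47)(455 − 237.9) = 11155 J.

W ≈ 11200 J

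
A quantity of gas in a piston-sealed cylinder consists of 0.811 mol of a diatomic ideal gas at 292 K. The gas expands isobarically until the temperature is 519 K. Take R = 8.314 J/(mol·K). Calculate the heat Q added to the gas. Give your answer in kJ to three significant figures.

Q ≈ 5.36 kJ

Isobaric: W = nRΔT = (0.811)(8.314)(227) = 1531 J.
ΔU = nCᵥΔT with Cᵥ = 5R/2: ΔU = (0.811)(20.79)(227) = 3826 J.
Q = ΔU + W = 3826 + 1531 = 5357 J.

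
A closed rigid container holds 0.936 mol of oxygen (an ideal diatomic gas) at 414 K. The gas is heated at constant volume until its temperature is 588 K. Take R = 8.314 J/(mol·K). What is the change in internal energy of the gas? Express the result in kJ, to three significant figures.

ΔU ≈ 3.39 kJ

Constant volume ⇒ W = 0, so Q = ΔU = nCᵥΔT with Cᵥ = 5R/2 = 20.79 J/(mol·K).
ΔU = (0.936)(20.79)(588 − 414) = 3385 J.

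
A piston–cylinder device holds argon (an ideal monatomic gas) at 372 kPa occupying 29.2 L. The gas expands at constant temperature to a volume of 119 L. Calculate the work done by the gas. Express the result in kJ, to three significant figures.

Isothermal: W = nRT ln(V₂/V₁) = P₁V₁ ln(V₂/V₁).
P₁V₁ = (372 kPa)(29.2 L) = 10862 J.
W = 10862 × ln(119/29.2) = 10862 × 1.405
W_by_gas = 15261 J.

W ≈ 15.3 kJ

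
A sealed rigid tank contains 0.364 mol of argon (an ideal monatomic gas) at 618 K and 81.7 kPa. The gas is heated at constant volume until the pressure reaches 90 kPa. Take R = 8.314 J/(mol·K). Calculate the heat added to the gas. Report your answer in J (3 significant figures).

Constant volume ⇒ W = 0, so Q = ΔU = nCᵥΔT with Cᵥ = 3R/2 = 12.47 J/(mol·K).
At constant V, T₂/T₁ = P₂/P₁ ⇒ ΔT = T₁(P₂/P₁ − 1) = 618·(90/81.7 − 1) = 62.78 K.
ΔU = (0.364)(12.47)(62.78) = 285 J.

Q ≈ 285 J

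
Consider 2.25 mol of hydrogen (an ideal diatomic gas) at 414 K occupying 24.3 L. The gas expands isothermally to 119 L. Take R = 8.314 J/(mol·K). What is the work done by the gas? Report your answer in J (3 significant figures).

Isothermal: W = nRT ln(V₂/V₁).
W = (2.25)(8.314)(414) × ln(119/24.3)
  = 7744 × 1.589
W_by_gas = 12303 J.

W ≈ 12300 J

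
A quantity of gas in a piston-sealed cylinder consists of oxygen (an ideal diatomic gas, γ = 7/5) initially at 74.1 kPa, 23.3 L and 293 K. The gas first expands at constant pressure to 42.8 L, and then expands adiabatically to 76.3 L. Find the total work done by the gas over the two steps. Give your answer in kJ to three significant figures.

Step 1 (isobaric): W = PΔV = (74.1 kPa)(42.8 − 23.3 L) = 1445 J.
After step 1: P = 74.1 kPa, V = 42.8 L, T = 538.2 K.
Step 2 (adiabatic): W = (P₁V₁ − P₂V₂)/(γ−1) = (3171 − 2517)/0.4 = 1637 J.
W_total = 1445 + 1637 = 3082 J.

W_total ≈ 3.08 kJ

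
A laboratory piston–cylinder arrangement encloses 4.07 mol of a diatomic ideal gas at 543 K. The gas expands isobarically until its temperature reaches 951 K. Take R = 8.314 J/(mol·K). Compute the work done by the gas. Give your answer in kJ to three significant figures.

Isobaric: W = P ΔV = nR ΔT.
W = (4.07)(8.314)(951 − 543) = 13806 J.

W ≈ 13.8 kJ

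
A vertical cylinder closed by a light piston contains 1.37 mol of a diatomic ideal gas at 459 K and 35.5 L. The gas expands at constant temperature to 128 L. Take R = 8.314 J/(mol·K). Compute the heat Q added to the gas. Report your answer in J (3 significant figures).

Isothermal ⇒ ΔU = 0, so Q = W = nRT ln(V₂/V₁).
Q = (1.37)(8.314)(459) ln(128/35.5) = 5228 × 1.282 = 6705 J.

Q ≈ 6710 J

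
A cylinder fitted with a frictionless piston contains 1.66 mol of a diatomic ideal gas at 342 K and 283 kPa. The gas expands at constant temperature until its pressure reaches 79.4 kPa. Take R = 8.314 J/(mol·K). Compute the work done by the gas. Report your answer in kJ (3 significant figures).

Isothermal process: W = nRT ln(V₂/V₁) = nRT ln(P₁/P₂).
W = (1.66)(8.314)(342) × ln(283/79.4)
  = 4720 × ln(3.564) = 4720 × 1.271
W_by_gas = 5999 J.

W ≈ 6.00 kJ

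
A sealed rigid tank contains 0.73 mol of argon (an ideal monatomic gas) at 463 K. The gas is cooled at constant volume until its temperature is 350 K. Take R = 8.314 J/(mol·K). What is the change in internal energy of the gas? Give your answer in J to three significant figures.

ΔU ≈ -1030 J

Constant volume ⇒ W = 0, so Q = ΔU = nCᵥΔT with Cᵥ = 3R/2 = 12.47 J/(mol·K).
ΔU = (0.73)(12.47)(350 − 463) = -1029 J.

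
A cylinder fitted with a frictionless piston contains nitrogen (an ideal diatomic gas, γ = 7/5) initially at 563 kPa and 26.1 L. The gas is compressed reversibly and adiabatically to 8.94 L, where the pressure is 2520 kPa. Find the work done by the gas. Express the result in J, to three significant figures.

W ≈ -19600 J

Adiabatic: W = (P₁V₁ − P₂V₂)/(γ − 1) with γ = 7/5.
P₁V₁ = 14694 J, P₂V₂ = 22529 J.
W = (14694 − 22529) / 0.4 = -19586 J.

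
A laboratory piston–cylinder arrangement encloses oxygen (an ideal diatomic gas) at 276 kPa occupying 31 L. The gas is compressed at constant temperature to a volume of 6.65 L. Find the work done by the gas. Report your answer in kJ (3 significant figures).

Isothermal: W = nRT ln(V₂/V₁) = P₁V₁ ln(V₂/V₁).
P₁V₁ = (276 kPa)(31 L) = 8556 J.
W = 8556 × ln(6.65/31) = 8556 × -1.539
W_by_gas = -13171 J.

W ≈ -13.2 kJ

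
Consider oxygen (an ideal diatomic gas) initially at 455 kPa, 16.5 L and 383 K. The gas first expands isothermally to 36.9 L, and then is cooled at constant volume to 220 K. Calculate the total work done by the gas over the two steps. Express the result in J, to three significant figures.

Step 1 (isothermal): W = P₁V₁ ln(V₂/V₁) = (7508) ln(36.9/16.5) = 6042 J.
Step 2 (isochoric): W = 0 (constant volume).
W_total = 6042 + 0 = 6042 J.

W_total ≈ 6040 J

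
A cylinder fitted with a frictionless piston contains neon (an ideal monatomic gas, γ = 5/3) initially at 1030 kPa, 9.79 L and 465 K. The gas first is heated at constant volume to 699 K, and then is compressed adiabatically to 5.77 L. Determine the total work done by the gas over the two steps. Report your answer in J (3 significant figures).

W_total ≈ -9610 J

Step 1 (isochoric): W = 0 (constant volume).
After step 1: P = 1548 kPa (V unchanged).
Step 2 (adiabatic): W = (P₁V₁ − P₂V₂)/(γ−1) = (15158 − 21563)/0.667 = -9608 J.
W_total = 0 − 9608 = -9608 J.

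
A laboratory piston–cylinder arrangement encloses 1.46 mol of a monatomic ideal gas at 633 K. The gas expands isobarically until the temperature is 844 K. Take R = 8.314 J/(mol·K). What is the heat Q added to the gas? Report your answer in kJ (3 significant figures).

Q ≈ 6.40 kJ

Isobaric: W = nRΔT = (1.46)(8.314)(211) = 2561 J.
ΔU = nCᵥΔT with Cᵥ = 3R/2: ΔU = (1.46)(12.47)(211) = 3842 J.
Q = ΔU + W = 3842 + 2561 = 6403 J.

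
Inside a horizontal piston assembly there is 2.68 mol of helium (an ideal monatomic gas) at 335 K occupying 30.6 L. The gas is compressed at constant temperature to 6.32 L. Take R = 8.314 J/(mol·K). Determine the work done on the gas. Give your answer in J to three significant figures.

Isothermal: W = nRT ln(V₂/V₁).
W = (2.68)(8.314)(335) × ln(6.32/30.6)
  = 7464 × -1.577
W_by_gas = -11773 J; work on gas = −W_by = 11773 J.

W ≈ 11800 J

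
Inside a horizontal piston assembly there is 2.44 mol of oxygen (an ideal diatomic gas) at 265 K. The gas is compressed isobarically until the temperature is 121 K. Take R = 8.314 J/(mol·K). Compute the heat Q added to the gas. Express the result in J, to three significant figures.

Q ≈ -10200 J

Isobaric: W = nRΔT = (2.44)(8.314)(-144) = -2921 J.
ΔU = nCᵥΔT with Cᵥ = 5R/2: ΔU = (2.44)(20.79)(-144) = -7303 J.
Q = ΔU + W = -7303 − 2921 = -10224 J.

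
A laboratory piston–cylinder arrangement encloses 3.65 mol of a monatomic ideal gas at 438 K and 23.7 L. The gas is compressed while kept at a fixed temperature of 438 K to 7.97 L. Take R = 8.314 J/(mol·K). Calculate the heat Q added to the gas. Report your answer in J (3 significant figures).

Isothermal ⇒ ΔU = 0, so Q = W = nRT ln(V₂/V₁).
Q = (3.65)(8.314)(438) ln(7.97/23.7) = 13292 × -1.09 = -14485 J.

Q ≈ -14500 J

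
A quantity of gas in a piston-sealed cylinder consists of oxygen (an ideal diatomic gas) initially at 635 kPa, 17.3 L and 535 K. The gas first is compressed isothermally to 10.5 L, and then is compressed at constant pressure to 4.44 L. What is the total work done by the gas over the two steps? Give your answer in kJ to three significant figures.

Step 1 (isothermal): W = P₁V₁ ln(V₂/V₁) = (10986) ln(10.5/17.3) = -5485 J.
After step 1: P = 1046 kPa, V = 10.5 L, T = 535 K.
Step 2 (isobaric): W = PΔV = (1046 kPa)(4.44 − 10.5 L) = -6340 J.
W_total = -5485 − 6340 = -11826 J.

W_total ≈ -11.8 kJ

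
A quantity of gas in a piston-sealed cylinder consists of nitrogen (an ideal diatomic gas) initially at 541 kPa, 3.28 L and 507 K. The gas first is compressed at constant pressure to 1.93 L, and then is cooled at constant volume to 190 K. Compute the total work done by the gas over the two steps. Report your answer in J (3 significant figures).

W_total ≈ -730 J

Step 1 (isobaric): W = PΔV = (541 kPa)(1.93 − 3.28 L) = -730.3 J.
Step 2 (isochoric): W = 0 (constant volume).
W_total = -730.3 + 0 = -730.3 J.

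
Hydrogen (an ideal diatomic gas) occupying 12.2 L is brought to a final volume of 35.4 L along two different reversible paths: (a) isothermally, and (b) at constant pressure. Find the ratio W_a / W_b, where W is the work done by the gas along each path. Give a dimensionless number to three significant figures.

Path (a) isothermal: W = P₁V₁ ln(V₂/V₁) → W_a/(P₁V₁) = 1.065.
Path (b) isobaric: W = P₁(V₂ − V₁) → W_b/(P₁V₁) = 1.902.
W_a / W_b = 1.065 / 1.902 = 0.5602.

W_a / W_b ≈ 0.560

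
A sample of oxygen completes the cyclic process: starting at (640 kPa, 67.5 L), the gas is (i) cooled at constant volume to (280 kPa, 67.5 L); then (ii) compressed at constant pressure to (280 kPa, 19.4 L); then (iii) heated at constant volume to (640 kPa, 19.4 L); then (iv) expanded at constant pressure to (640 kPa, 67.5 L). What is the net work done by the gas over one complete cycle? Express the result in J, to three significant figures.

W_net ≈ 17300 J

Constant-volume legs do no work.
W(ii) = (280)(19.4 − 67.5) = -13468 J; W(iv) = (640)(67.5 − 19.4) = 30784 J.
W_net = -13468 + 30784 = 17316 J (the clockwise enclosed area).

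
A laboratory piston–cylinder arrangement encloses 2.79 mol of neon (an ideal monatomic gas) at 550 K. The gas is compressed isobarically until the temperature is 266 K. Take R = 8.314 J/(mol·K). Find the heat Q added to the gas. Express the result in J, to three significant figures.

Q ≈ -16500 J

Isobaric: W = nRΔT = (2.79)(8.314)(-284) = -6588 J.
ΔU = nCᵥΔT with Cᵥ = 3R/2: ΔU = (2.79)(12.47)(-284) = -9882 J.
Q = ΔU + W = -9882 − 6588 = -16469 J.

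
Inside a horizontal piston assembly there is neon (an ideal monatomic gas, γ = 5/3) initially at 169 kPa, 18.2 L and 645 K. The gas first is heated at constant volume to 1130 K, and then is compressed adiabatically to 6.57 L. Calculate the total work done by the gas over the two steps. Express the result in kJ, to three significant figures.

W_total ≈ -7.86 kJ

Step 1 (isochoric): W = 0 (constant volume).
After step 1: P = 296.1 kPa (V unchanged).
Step 2 (adiabatic): W = (P₁V₁ − P₂V₂)/(γ−1) = (5389 − 10629)/0.667 = -7860 J.
W_total = 0 − 7860 = -7860 J.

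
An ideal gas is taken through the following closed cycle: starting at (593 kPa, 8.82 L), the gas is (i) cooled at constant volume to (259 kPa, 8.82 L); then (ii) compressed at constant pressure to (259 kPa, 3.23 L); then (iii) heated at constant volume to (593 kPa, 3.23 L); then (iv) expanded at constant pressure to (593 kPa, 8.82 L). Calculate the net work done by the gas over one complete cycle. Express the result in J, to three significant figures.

Constant-volume legs do no work.
W(ii) = (259)(3.23 − 8.82) = -1448 J; W(iv) = (593)(8.82 − 3.23) = 3315 J.
W_net = -1448 + 3315 = 1867 J (the clockwise enclosed area).

W_net ≈ 1870 J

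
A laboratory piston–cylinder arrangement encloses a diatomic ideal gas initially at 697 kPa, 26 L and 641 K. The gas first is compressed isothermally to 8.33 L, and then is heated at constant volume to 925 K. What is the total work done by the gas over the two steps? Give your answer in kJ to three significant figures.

W_total ≈ -20.6 kJ

Step 1 (isothermal): W = P₁V₁ ln(V₂/V₁) = (18122) ln(8.33/26) = -20627 J.
Step 2 (isochoric): W = 0 (constant volume).
W_total = -20627 + 0 = -20627 J.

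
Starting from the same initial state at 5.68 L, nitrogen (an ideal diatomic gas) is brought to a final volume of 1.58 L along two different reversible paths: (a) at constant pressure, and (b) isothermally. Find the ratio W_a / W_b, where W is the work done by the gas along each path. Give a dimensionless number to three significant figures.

Path (a) isobaric: W = P₁(V₂ − V₁) → W_a/(P₁V₁) = -0.7218.
Path (b) isothermal: W = P₁V₁ ln(V₂/V₁) → W_b/(P₁V₁) = -1.28.
W_a / W_b = -0.7218 / -1.28 = 0.5641.

W_a / W_b ≈ 0.564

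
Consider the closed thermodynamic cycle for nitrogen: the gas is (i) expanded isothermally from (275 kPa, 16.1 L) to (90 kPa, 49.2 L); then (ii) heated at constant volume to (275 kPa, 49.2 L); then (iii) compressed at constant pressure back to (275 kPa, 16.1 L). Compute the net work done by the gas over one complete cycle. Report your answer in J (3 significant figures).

Leg (i): W = PᵢVᵢ ln(V_f/Vᵢ) = (4428) ln(49.2/16.1) = 4946 J.
Leg (ii): W = 0.
Leg (iii): W = PΔV = (275)(16.1 − 49.2) = -9102 J.
W_net = 4946 − 9102 = -4157 J.

W_net ≈ -4160 J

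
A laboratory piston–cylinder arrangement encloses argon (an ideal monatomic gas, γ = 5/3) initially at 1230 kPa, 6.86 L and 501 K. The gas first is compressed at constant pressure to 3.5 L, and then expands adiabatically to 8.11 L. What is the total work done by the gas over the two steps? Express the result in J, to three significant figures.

W_total ≈ -1360 J

Step 1 (isobaric): W = PΔV = (1230 kPa)(3.5 − 6.86 L) = -4133 J.
After step 1: P = 1230 kPa, V = 3.5 L, T = 255.6 K.
Step 2 (adiabatic): W = (P₁V₁ − P₂V₂)/(γ−1) = (4305 − 2459)/0.667 = 2770 J.
W_total = -4133 + 2770 = -1363 J.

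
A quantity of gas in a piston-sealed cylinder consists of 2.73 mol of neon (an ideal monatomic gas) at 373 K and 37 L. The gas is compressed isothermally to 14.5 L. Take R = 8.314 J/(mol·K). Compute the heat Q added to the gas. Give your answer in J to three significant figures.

Isothermal ⇒ ΔU = 0, so Q = W = nRT ln(V₂/V₁).
Q = (2.73)(8.314)(373) ln(14.5/37) = 8466 × -0.9368 = -7931 J.

Q ≈ -7930 J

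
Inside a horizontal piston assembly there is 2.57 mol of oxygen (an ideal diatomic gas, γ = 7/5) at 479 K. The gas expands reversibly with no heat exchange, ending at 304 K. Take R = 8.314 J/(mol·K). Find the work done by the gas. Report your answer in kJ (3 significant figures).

W ≈ 9.35 kJ

Adiabatic ⇒ Q = 0, so W_by = −ΔU = nCᵥ(T₁ − T₂).
Cᵥ = 5R/2 = 20.79 J/(mol·K).
W = (2.57)(20.79)(479 − 304) = 9348 J.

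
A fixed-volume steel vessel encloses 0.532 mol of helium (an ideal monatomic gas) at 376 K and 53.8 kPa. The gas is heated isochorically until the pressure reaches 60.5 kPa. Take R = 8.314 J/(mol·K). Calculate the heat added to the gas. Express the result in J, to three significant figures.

Q ≈ 311 J

Constant volume ⇒ W = 0, so Q = ΔU = nCᵥΔT with Cᵥ = 3R/2 = 12.47 J/(mol·K).
At constant V, T₂/T₁ = P₂/P₁ ⇒ ΔT = T₁(P₂/P₁ − 1) = 376·(60.5/53.8 − 1) = 46.83 K.
ΔU = (0.532)(12.47)(46.83) = 310.7 J.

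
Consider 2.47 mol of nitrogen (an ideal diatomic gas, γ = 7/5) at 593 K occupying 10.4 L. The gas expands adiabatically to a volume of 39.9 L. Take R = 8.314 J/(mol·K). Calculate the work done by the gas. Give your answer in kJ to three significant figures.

Adiabatic: TV^(γ−1) = const with γ = 7/5.
T₂ = T₁ (V₁/V₂)^(γ−1) = 593 × (10.4/39.9)^0.4 = 593 × 0.584 = 346.3 K.
W_by = nCᵥ(T₁ − T₂) = (2.47)(20.79)(593 − 346.3) = 12664 J.

W ≈ 12.7 kJ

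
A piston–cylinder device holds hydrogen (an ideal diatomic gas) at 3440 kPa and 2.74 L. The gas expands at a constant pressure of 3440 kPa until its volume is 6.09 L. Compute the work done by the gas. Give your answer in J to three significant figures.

W ≈ 11500 J

Isobaric: W = P ΔV.
W = (3440 kPa)(6.09 − 2.74 L) = (3440)(3.35) = 11524 J.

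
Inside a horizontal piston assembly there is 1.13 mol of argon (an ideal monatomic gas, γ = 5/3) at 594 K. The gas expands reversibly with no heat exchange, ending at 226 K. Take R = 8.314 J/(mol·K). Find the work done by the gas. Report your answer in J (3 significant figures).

W ≈ 5190 J

Adiabatic ⇒ Q = 0, so W_by = −ΔU = nCᵥ(T₁ − T₂).
Cᵥ = 3R/2 = 12.47 J/(mol·K).
W = (1.13)(12.47)(594 − 226) = 5186 J.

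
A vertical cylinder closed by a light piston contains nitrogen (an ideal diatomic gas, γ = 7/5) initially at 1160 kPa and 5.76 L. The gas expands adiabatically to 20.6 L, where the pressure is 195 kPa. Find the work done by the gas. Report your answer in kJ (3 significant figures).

W ≈ 6.66 kJ

Adiabatic: W = (P₁V₁ − P₂V₂)/(γ − 1) with γ = 7/5.
P₁V₁ = 6682 J, P₂V₂ = 4017 J.
W = (6682 − 4017) / 0.4 = 6661 J.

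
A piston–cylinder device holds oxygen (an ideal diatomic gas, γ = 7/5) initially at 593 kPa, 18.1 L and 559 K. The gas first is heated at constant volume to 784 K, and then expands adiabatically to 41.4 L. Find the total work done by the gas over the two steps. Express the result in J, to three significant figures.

W_total ≈ 10600 J

Step 1 (isochoric): W = 0 (constant volume).
After step 1: P = 831.7 kPa (V unchanged).
Step 2 (adiabatic): W = (P₁V₁ − P₂V₂)/(γ−1) = (15054 − 10812)/0.4 = 10604 J.
W_total = 0 + 10604 = 10604 J.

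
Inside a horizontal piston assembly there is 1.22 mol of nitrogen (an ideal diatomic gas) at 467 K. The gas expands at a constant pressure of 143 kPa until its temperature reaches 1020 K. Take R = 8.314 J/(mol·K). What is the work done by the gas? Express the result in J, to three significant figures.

W ≈ 5610 J

Isobaric: W = P ΔV = nR ΔT.
W = (1.22)(8.314)(1020 − 467) = 5609 J.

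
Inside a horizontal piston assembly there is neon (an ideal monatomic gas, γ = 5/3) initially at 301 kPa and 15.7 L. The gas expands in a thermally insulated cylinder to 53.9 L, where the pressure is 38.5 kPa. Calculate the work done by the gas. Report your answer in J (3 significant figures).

W ≈ 3980 J

Adiabatic: W = (P₁V₁ − P₂V₂)/(γ − 1) with γ = 5/3.
P₁V₁ = 4726 J, P₂V₂ = 2075 J.
W = (4726 − 2075) / 0.6667 = 3976 J.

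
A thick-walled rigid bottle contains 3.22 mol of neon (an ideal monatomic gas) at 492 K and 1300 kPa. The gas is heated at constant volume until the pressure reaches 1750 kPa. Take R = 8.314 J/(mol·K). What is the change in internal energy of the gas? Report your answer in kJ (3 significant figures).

ΔU ≈ 6.84 kJ

Constant volume ⇒ W = 0, so Q = ΔU = nCᵥΔT with Cᵥ = 3R/2 = 12.47 J/(mol·K).
At constant V, T₂/T₁ = P₂/P₁ ⇒ ΔT = T₁(P₂/P₁ − 1) = 492·(1750/1300 − 1) = 170.3 K.
ΔU = (3.22)(12.47)(170.3) = 6839 J.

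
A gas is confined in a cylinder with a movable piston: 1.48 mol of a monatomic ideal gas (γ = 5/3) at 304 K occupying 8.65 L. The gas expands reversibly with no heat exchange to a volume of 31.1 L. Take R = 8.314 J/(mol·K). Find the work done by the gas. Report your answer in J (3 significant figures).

W ≈ 3220 J

Adiabatic: TV^(γ−1) = const with γ = 5/3.
T₂ = T₁ (V₁/V₂)^(γ−1) = 304 × (8.65/31.1)^0.667 = 304 × 0.4261 = 129.5 K.
W_by = nCᵥ(T₁ − T₂) = (1.48)(12.47)(304 − 129.5) = 3220 J.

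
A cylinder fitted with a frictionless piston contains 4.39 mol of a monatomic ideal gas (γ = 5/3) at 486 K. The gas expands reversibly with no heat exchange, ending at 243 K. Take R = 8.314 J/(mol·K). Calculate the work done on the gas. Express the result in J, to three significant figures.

W ≈ -13300 J

Adiabatic ⇒ Q = 0, so W_by = −ΔU = nCᵥ(T₁ − T₂).
Cᵥ = 3R/2 = 12.47 J/(mol·K).
W = (4.39)(12.47)(486 − 243) = 13304 J.
Work on gas = −W_by = -13304 J.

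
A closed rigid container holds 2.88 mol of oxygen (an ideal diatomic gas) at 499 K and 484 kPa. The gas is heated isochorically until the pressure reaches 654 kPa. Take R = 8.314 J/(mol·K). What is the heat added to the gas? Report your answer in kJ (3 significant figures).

Constant volume ⇒ W = 0, so Q = ΔU = nCᵥΔT with Cᵥ = 5R/2 = 20.79 J/(mol·K).
At constant V, T₂/T₁ = P₂/P₁ ⇒ ΔT = T₁(P₂/P₁ − 1) = 499·(654/484 − 1) = 175.3 K.
ΔU = (2.88)(20.79)(175.3) = 10492 J.

Q ≈ 10.5 kJ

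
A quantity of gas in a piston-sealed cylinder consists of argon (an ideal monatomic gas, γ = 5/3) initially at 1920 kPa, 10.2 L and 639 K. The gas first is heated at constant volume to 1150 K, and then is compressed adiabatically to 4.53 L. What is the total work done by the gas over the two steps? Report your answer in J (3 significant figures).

W_total ≈ -38000 J

Step 1 (isochoric): W = 0 (constant volume).
After step 1: P = 3455 kPa (V unchanged).
Step 2 (adiabatic): W = (P₁V₁ − P₂V₂)/(γ−1) = (35245 − 60548)/0.667 = -37954 J.
W_total = 0 − 37954 = -37954 J.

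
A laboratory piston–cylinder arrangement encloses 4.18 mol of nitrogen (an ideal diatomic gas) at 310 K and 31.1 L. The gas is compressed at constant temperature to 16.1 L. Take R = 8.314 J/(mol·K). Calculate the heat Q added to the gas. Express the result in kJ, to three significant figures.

Isothermal ⇒ ΔU = 0, so Q = W = nRT ln(V₂/V₁).
Q = (4.18)(8.314)(310) ln(16.1/31.1) = 10773 × -0.6584 = -7093 J.

Q ≈ -7.09 kJ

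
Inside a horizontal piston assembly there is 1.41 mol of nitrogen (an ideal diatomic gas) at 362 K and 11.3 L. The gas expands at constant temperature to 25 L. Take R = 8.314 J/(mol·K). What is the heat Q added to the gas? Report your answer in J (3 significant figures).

Isothermal ⇒ ΔU = 0, so Q = W = nRT ln(V₂/V₁).
Q = (1.41)(8.314)(362) ln(25/11.3) = 4244 × 0.7941 = 3370 J.

Q ≈ 3370 J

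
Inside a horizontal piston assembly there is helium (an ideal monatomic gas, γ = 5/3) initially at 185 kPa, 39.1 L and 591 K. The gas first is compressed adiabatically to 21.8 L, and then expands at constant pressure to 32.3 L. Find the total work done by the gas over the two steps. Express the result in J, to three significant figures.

Step 1 (adiabatic): W = (P₁V₁ − P₂V₂)/(γ−1) = (7234 − 10678)/0.667 = -5167 J.
After step 1: P = 489.8 kPa, V = 21.8 L, T = 872.4 K.
Step 2 (isobaric): W = PΔV = (489.8 kPa)(32.3 − 21.8 L) = 5143 J.
W_total = -5167 + 5143 = -23.81 J.

W_total ≈ -23.8 J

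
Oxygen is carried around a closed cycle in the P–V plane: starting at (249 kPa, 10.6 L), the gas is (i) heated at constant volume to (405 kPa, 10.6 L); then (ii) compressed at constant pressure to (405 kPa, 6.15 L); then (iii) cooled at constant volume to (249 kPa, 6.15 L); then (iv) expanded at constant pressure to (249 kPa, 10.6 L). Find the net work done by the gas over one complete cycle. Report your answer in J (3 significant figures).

Constant-volume legs do no work.
W(ii) = (405)(6.15 − 10.6) = -1802 J; W(iv) = (249)(10.6 − 6.15) = 1108 J.
W_net = -1802 + 1108 = -694.2 J (the counter-clockwise enclosed area).

W_net ≈ -694 J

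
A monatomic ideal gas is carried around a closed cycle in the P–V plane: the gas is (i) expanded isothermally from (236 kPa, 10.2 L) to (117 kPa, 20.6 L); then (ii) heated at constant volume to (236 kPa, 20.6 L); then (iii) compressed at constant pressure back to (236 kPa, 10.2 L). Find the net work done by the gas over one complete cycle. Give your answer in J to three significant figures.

Leg (i): W = PᵢVᵢ ln(V_f/Vᵢ) = (2407) ln(20.6/10.2) = 1692 J.
Leg (ii): W = 0.
Leg (iii): W = PΔV = (236)(10.2 − 20.6) = -2454 J.
W_net = 1692 − 2454 = -762.4 J.

W_net ≈ -762 J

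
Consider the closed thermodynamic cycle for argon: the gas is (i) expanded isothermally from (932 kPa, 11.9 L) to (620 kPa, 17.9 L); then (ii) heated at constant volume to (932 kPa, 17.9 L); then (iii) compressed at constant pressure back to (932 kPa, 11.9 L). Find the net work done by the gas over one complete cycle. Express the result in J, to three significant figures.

Leg (i): W = PᵢVᵢ ln(V_f/Vᵢ) = (11091) ln(17.9/11.9) = 4528 J.
Leg (ii): W = 0.
Leg (iii): W = PΔV = (932)(11.9 − 17.9) = -5592 J.
W_net = 4528 − 5592 = -1064 J.

W_net ≈ -1060 J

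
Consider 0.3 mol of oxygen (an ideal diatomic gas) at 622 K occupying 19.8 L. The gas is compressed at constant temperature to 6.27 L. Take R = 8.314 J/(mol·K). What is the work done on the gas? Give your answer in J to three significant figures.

Isothermal: W = nRT ln(V₂/V₁).
W = (0.3)(8.314)(622) × ln(6.27/19.8)
  = 1551 × -1.15
W_by_gas = -1784 J; work on gas = −W_by = 1784 J.

W ≈ 1780 J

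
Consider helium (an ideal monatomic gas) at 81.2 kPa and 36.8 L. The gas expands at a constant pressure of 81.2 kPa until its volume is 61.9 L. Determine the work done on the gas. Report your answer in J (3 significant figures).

W ≈ -2040 J

Isobaric: W = P ΔV.
W = (81.2 kPa)(61.9 − 36.8 L) = (81.2)(25.1) = 2038 J.
Work on gas = −W_by = -2038 J.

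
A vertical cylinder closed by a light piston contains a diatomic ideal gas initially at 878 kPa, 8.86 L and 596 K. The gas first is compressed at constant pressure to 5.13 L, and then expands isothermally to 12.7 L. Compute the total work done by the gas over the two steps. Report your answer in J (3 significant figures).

Step 1 (isobaric): W = PΔV = (878 kPa)(5.13 − 8.86 L) = -3275 J.
After step 1: P = 878 kPa, V = 5.13 L, T = 345.1 K.
Step 2 (isothermal): W = P₁V₁ ln(V₂/V₁) = (4504) ln(12.7/5.13) = 4083 J.
W_total = -3275 + 4083 = 808 J.

W_total ≈ 808 J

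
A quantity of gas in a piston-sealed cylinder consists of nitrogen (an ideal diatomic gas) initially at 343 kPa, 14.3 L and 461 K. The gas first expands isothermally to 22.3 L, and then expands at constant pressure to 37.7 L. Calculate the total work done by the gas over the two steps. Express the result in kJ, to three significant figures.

Step 1 (isothermal): W = P₁V₁ ln(V₂/V₁) = (4905) ln(22.3/14.3) = 2179 J.
After step 1: P = 220 kPa, V = 22.3 L, T = 461 K.
Step 2 (isobaric): W = PΔV = (220 kPa)(37.7 − 22.3 L) = 3387 J.
W_total = 2179 + 3387 = 5567 J.

W_total ≈ 5.57 kJ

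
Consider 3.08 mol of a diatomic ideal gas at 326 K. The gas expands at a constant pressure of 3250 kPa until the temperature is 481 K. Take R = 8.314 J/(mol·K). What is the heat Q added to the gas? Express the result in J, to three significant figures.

Q ≈ 13900 J

Isobaric: W = nRΔT = (3.08)(8.314)(155) = 3969 J.
ΔU = nCᵥΔT with Cᵥ = 5R/2: ΔU = (3.08)(20.79)(155) = 9923 J.
Q = ΔU + W = 9923 + 3969 = 13892 J.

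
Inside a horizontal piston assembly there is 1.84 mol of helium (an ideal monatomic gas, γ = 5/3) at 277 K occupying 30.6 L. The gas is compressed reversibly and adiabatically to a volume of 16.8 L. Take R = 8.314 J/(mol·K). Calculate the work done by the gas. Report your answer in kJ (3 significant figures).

W ≈ -3.12 kJ

Adiabatic: TV^(γ−1) = const with γ = 5/3.
T₂ = T₁ (V₁/V₂)^(γ−1) = 277 × (30.6/16.8)^0.667 = 277 × 1.491 = 413.1 K.
W_by = nCᵥ(T₁ − T₂) = (1.84)(12.47)(277 − 413.1) = -3124 J.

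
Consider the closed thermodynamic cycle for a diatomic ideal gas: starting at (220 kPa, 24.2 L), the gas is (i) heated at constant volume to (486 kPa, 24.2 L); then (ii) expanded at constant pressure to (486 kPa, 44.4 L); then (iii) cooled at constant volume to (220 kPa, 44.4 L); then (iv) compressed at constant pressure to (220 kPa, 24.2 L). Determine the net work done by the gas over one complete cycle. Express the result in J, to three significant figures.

Constant-volume legs do no work.
W(ii) = (486)(44.4 − 24.2) = 9817 J; W(iv) = (220)(24.2 − 44.4) = -4444 J.
W_net = 9817 − 4444 = 5373 J (the clockwise enclosed area).

W_net ≈ 5370 J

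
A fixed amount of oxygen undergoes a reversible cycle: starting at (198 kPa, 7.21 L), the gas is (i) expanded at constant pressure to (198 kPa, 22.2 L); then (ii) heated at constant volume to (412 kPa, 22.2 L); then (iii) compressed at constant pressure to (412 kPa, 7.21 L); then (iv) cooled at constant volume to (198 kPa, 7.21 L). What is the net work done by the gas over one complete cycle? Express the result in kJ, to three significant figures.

W_net ≈ -3.21 kJ

Constant-volume legs do no work.
W(i) = (198)(22.2 − 7.21) = 2968 J; W(iii) = (412)(7.21 − 22.2) = -6176 J.
W_net = 2968 − 6176 = -3208 J (the counter-clockwise enclosed area).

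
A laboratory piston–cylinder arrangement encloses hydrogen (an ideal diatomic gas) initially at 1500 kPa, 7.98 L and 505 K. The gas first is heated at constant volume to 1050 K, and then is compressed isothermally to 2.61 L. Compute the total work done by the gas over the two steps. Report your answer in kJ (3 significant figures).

Step 1 (isochoric): W = 0 (constant volume).
After step 1: P = 3119 kPa (V unchanged).
Step 2 (isothermal): W = P₁V₁ ln(V₂/V₁) = (24888) ln(2.61/7.98) = -27815 J.
W_total = 0 − 27815 = -27815 J.

W_total ≈ -27.8 kJ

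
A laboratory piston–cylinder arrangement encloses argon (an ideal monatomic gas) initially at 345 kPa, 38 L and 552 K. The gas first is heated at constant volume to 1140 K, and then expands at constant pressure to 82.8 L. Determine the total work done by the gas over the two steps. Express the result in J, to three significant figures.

Step 1 (isochoric): W = 0 (constant volume).
After step 1: P = 712.5 kPa (V unchanged).
Step 2 (isobaric): W = PΔV = (712.5 kPa)(82.8 − 38 L) = 31920 J.
W_total = 0 + 31920 = 31920 J.

W_total ≈ 31900 J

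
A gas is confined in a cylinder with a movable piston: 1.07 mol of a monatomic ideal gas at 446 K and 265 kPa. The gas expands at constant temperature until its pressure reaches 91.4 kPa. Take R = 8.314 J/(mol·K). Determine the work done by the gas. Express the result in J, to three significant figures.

W ≈ 4220 J

Isothermal process: W = nRT ln(V₂/V₁) = nRT ln(P₁/P₂).
W = (1.07)(8.314)(446) × ln(265/91.4)
  = 3968 × ln(2.899) = 3968 × 1.064
W_by_gas = 4223 J.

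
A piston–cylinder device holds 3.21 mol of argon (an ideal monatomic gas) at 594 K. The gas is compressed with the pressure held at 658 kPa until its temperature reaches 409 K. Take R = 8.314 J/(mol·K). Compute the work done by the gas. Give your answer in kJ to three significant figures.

Isobaric: W = P ΔV = nR ΔT.
W = (3.21)(8.314)(409 − 594) = -4937 J.

W ≈ -4.94 kJ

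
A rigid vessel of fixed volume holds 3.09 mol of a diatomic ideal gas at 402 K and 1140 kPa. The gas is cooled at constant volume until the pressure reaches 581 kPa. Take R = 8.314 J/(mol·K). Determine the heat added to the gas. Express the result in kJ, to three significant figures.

Constant volume ⇒ W = 0, so Q = ΔU = nCᵥΔT with Cᵥ = 5R/2 = 20.79 J/(mol·K).
At constant V, T₂/T₁ = P₂/P₁ ⇒ ΔT = T₁(P₂/P₁ − 1) = 402·(581/1140 − 1) = -197.1 K.
ΔU = (3.09)(20.79)(-197.1) = -12660 J.

Q ≈ -12.7 kJ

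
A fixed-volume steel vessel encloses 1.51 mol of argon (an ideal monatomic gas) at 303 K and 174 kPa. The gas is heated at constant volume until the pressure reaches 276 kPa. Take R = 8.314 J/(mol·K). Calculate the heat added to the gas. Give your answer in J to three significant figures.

Constant volume ⇒ W = 0, so Q = ΔU = nCᵥΔT with Cᵥ = 3R/2 = 12.47 J/(mol·K).
At constant V, T₂/T₁ = P₂/P₁ ⇒ ΔT = T₁(P₂/P₁ − 1) = 303·(276/174 − 1) = 177.6 K.
ΔU = (1.51)(12.47)(177.6) = 3345 J.

Q ≈ 3340 J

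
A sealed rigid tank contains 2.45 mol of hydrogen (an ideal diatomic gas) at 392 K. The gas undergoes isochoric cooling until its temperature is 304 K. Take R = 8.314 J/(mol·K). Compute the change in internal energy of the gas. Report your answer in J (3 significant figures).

ΔU ≈ -4480 J

Constant volume ⇒ W = 0, so Q = ΔU = nCᵥΔT with Cᵥ = 5R/2 = 20.79 J/(mol·K).
ΔU = (2.45)(20.79)(304 − 392) = -4481 J.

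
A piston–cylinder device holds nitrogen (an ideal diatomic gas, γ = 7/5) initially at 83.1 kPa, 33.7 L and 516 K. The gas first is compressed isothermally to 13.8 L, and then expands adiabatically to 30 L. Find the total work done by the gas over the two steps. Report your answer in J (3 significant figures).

Step 1 (isothermal): W = P₁V₁ ln(V₂/V₁) = (2800) ln(13.8/33.7) = -2500 J.
After step 1: P = 202.9 kPa, V = 13.8 L, T = 516 K.
Step 2 (adiabatic): W = (P₁V₁ − P₂V₂)/(γ−1) = (2800 − 2053)/0.4 = 1869 J.
W_total = -2500 + 1869 = -631 J.

W_total ≈ -631 J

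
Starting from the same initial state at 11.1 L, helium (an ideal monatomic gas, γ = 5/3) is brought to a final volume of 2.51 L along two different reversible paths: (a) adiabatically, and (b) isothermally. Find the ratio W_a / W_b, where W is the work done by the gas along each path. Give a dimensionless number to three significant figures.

Path (a) adiabatic: W = P₁V₁(1 − (V₁/V₂)^(γ−1))/(γ−1) → W_a/(P₁V₁) = -2.541.
Path (b) isothermal: W = P₁V₁ ln(V₂/V₁) → W_b/(P₁V₁) = -1.487.
W_a / W_b = -2.541 / -1.487 = 1.709.

W_a / W_b ≈ 1.71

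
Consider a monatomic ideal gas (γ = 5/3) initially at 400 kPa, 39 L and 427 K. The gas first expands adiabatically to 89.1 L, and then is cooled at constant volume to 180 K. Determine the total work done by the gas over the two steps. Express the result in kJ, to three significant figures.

W_total ≈ 9.91 kJ

Step 1 (adiabatic): W = (P₁V₁ − P₂V₂)/(γ−1) = (15600 − 8993)/0.667 = 9910 J.
Step 2 (isochoric): W = 0 (constant volume).
W_total = 9910 + 0 = 9910 J.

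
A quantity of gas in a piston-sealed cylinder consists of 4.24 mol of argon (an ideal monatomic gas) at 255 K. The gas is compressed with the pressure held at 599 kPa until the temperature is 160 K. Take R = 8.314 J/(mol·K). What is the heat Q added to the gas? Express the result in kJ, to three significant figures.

Q ≈ -8.37 kJ

Isobaric: W = nRΔT = (4.24)(8.314)(-95) = -3349 J.
ΔU = nCᵥΔT with Cᵥ = 3R/2: ΔU = (4.24)(12.47)(-95) = -5023 J.
Q = ΔU + W = -5023 − 3349 = -8372 J.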